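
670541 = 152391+518150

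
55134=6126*9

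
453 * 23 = 10419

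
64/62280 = 8/7785 = 0.00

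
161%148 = 13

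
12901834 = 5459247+7442587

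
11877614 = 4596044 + 7281570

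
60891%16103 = 12582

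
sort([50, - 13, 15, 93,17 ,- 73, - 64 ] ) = [ - 73,-64, - 13,15, 17,50,93 ] 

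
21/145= 21/145 = 0.14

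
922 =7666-6744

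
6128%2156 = 1816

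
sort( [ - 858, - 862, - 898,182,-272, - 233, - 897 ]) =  [ - 898, - 897 , - 862, - 858, - 272, - 233, 182]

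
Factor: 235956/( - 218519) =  - 636/589 = - 2^2*3^1*19^( - 1)*31^(-1) * 53^1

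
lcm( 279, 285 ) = 26505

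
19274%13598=5676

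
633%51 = 21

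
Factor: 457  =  457^1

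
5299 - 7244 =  - 1945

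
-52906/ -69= 52906/69 = 766.75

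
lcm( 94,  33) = 3102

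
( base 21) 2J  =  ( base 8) 75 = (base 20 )31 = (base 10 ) 61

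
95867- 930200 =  - 834333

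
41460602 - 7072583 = 34388019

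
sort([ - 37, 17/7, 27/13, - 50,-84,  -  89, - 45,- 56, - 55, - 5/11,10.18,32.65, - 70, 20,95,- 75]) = [ - 89, - 84, - 75 , - 70, - 56, - 55, - 50, - 45,-37, - 5/11, 27/13,  17/7, 10.18, 20,32.65, 95 ]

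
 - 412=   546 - 958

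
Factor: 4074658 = 2^1*7^1 * 59^1*4933^1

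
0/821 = 0   =  0.00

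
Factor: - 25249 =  - 7^1*3607^1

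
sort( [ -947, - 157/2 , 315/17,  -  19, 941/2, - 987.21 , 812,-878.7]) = [ - 987.21,- 947,  -  878.7,-157/2,-19,315/17,  941/2,812 ]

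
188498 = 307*614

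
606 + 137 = 743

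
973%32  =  13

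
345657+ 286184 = 631841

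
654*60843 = 39791322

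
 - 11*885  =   - 9735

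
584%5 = 4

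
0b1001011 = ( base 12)63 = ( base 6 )203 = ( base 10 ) 75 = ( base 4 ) 1023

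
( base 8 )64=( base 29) 1n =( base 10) 52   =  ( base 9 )57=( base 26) 20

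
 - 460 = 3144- 3604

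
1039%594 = 445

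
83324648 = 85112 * 979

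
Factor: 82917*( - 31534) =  - 2614704678= -2^1*3^3*37^1*83^1* 15767^1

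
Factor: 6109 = 41^1*149^1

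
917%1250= 917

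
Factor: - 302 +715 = 7^1*59^1=413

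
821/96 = 821/96 = 8.55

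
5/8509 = 5/8509 = 0.00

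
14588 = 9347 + 5241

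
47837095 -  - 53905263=101742358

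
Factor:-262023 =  - 3^1*167^1*523^1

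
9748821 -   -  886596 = 10635417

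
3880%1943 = 1937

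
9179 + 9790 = 18969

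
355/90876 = 355/90876 = 0.00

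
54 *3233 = 174582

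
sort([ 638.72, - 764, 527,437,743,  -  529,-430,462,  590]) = [ - 764,-529,  -  430, 437, 462,527, 590,638.72,743 ] 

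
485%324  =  161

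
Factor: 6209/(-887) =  - 7 = -7^1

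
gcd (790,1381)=1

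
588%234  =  120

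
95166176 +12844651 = 108010827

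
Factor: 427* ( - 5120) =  - 2186240 = - 2^10*5^1 * 7^1*61^1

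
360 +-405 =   -  45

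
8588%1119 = 755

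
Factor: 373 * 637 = 237601 = 7^2* 13^1*373^1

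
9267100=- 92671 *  (- 100 )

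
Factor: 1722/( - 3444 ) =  - 1/2 = - 2^( -1 )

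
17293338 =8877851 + 8415487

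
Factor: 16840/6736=5/2 = 2^( - 1)*5^1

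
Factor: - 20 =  - 2^2 * 5^1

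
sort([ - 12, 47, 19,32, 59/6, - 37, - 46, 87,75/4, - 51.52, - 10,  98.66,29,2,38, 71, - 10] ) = [-51.52, - 46, - 37,-12,-10,  -  10, 2, 59/6, 75/4, 19 , 29, 32, 38,47,71,87,98.66] 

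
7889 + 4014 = 11903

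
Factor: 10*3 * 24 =2^4* 3^2*5^1 = 720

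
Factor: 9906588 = 2^2* 3^2*275183^1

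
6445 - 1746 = 4699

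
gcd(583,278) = 1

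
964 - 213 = 751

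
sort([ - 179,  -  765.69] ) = [-765.69, - 179]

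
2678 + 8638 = 11316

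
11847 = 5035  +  6812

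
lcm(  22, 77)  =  154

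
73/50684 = 73/50684 = 0.00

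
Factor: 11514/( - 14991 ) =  - 2^1*101^1*263^(- 1) = - 202/263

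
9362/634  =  4681/317 =14.77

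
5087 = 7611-2524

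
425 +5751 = 6176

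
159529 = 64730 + 94799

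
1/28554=1/28554 = 0.00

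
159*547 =86973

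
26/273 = 2/21 = 0.10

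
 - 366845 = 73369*( - 5)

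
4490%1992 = 506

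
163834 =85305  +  78529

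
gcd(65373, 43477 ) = 7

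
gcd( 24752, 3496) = 8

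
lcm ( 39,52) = 156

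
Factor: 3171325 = 5^2*47^1*2699^1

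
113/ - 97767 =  - 113/97767 = - 0.00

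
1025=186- - 839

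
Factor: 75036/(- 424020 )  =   - 169/955  =  -5^( - 1 )*13^2*191^( - 1)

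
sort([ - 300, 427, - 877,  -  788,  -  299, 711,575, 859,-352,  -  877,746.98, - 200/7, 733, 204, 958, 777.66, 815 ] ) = [ - 877,-877, - 788, - 352, - 300 , - 299, - 200/7,204, 427,575, 711 , 733, 746.98, 777.66, 815,859, 958 ] 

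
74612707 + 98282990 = 172895697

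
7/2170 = 1/310  =  0.00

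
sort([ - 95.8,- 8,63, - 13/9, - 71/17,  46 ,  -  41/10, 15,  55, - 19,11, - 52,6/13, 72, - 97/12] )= [ - 95.8,- 52, - 19, - 97/12, - 8,  -  71/17,-41/10,-13/9,  6/13,11,15, 46,55, 63, 72]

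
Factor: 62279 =7^2 * 31^1*41^1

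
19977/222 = 89 + 73/74 = 89.99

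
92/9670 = 46/4835 = 0.01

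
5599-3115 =2484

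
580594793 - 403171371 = 177423422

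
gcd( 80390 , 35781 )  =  1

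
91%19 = 15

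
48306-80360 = - 32054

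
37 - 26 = 11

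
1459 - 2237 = -778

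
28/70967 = 28/70967 = 0.00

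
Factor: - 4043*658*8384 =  -22303904896= - 2^7*7^1*13^1*47^1*131^1*311^1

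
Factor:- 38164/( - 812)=47^1 = 47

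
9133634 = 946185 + 8187449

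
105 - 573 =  - 468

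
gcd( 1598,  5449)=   1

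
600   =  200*3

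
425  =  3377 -2952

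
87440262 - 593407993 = -505967731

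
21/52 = 21/52 = 0.40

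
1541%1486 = 55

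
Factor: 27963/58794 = 2^(  -  1)*3^1*13^1*41^ ( - 1) = 39/82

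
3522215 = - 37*( - 95195 )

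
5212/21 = 5212/21=248.19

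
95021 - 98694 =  - 3673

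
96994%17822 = 7884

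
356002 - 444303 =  - 88301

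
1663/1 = 1663 = 1663.00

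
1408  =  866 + 542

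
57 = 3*19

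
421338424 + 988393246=1409731670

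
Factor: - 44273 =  - 44273^1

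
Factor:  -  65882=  - 2^1*32941^1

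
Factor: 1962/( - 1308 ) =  - 3/2 = - 2^(- 1)*3^1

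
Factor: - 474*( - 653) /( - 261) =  - 103174/87 = - 2^1*3^( - 1)*29^( - 1) * 79^1*653^1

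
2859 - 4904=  - 2045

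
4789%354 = 187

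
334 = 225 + 109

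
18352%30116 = 18352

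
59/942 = 59/942 = 0.06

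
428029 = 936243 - 508214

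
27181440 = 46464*585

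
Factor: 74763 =3^4*13^1*71^1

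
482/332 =1 + 75/166 = 1.45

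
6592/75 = 6592/75 = 87.89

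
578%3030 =578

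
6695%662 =75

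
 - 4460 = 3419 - 7879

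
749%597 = 152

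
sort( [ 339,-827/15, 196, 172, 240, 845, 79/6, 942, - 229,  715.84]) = [ - 229, - 827/15,79/6, 172 , 196,240 , 339, 715.84,845,  942]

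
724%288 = 148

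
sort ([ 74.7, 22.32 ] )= [22.32, 74.7 ] 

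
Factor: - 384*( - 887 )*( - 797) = -2^7*3^1*797^1*887^1 = -271464576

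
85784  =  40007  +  45777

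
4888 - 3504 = 1384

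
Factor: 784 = 2^4*7^2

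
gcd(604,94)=2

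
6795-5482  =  1313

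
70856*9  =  637704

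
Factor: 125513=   313^1*401^1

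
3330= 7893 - 4563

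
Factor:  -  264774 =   -  2^1*3^1*44129^1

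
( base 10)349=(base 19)i7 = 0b101011101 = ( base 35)9Y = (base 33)aj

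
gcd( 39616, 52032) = 64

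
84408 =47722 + 36686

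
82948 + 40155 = 123103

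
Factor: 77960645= 5^1 * 7^1*761^1 * 2927^1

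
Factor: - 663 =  - 3^1 * 13^1*  17^1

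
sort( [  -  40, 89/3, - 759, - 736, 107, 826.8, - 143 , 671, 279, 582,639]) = [-759,- 736, - 143,-40,89/3, 107,279,582, 639,  671, 826.8]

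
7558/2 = 3779 = 3779.00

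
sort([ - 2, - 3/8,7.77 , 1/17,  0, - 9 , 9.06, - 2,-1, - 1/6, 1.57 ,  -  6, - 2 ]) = [ - 9, - 6, - 2, - 2, - 2,- 1, - 3/8, - 1/6, 0,1/17,  1.57 , 7.77,9.06 ] 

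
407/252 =1 + 155/252 = 1.62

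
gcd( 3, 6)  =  3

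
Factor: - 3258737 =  -3258737^1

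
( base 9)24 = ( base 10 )22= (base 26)m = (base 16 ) 16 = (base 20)12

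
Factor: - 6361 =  - 6361^1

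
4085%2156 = 1929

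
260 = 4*65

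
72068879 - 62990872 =9078007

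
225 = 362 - 137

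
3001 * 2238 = 6716238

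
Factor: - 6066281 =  - 13^1*466637^1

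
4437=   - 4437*(-1) 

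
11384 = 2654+8730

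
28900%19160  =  9740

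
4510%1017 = 442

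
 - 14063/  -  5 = 14063/5 = 2812.60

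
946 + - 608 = 338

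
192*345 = 66240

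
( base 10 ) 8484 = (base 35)6we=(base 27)BH6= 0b10000100100100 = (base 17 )1c61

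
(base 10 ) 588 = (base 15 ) 293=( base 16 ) 24c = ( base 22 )14G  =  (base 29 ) k8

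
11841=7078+4763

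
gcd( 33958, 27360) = 2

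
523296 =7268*72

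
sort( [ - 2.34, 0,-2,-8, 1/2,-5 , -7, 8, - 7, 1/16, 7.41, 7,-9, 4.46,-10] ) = [ - 10, - 9, - 8, - 7,-7, - 5, - 2.34 ,-2, 0, 1/16, 1/2, 4.46,7, 7.41,  8 ] 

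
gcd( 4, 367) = 1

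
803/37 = 803/37  =  21.70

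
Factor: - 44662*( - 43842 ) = 1958071404 =2^2 * 3^1*137^1 * 163^1 *7307^1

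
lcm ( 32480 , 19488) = 97440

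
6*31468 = 188808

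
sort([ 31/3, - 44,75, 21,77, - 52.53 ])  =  [ - 52.53, - 44,31/3, 21, 75 , 77 ]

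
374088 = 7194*52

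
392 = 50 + 342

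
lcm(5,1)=5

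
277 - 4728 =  - 4451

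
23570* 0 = 0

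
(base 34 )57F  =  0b1011110010001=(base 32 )5SH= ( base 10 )6033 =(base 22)ca5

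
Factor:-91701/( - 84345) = 3^1*5^( - 1 )*23^1*443^1*5623^( - 1) = 30567/28115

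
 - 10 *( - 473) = 4730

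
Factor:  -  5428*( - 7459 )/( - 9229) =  - 40487452/9229 = -2^2*11^( - 1 )*23^1*59^1*839^(-1) * 7459^1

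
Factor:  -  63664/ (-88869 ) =2^4*3^(-1)*11^(-1)*23^1*173^1*2693^( - 1 )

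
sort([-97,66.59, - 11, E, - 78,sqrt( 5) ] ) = [ - 97, - 78, - 11, sqrt( 5),E, 66.59] 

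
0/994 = 0 = 0.00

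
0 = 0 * ( - 7 ) 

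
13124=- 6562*( - 2)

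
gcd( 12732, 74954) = 2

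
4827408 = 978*4936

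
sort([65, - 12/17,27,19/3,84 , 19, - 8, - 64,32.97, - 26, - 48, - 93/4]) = [ - 64, - 48, - 26, - 93/4, - 8, - 12/17,19/3, 19, 27  ,  32.97,65 , 84] 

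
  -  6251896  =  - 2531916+- 3719980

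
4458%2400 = 2058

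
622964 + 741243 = 1364207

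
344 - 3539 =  - 3195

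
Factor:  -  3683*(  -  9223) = 33968309 = 23^1*29^1 * 127^1 * 401^1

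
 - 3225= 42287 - 45512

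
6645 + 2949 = 9594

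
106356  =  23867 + 82489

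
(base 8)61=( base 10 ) 49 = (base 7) 100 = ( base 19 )2b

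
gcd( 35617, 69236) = 1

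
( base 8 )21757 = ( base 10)9199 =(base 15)2AD4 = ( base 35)7ht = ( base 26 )dfl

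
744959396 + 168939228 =913898624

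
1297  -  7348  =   - 6051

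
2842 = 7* 406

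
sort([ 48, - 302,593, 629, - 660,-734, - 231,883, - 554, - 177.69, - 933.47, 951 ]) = [-933.47, - 734,-660, - 554, - 302,-231, -177.69 , 48, 593,  629,883, 951 ] 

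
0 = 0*7003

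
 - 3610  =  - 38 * 95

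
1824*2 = 3648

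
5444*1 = 5444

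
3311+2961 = 6272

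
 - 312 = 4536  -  4848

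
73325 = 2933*25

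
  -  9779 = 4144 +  - 13923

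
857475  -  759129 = 98346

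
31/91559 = 31/91559= 0.00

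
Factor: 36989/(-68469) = -47/87=-  3^( - 1)*29^(-1)*47^1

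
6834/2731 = 2 + 1372/2731 = 2.50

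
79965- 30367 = 49598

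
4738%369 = 310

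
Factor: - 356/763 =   -  2^2*7^( - 1)*89^1  *109^( - 1)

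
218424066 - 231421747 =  - 12997681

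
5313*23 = 122199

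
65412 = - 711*( - 92)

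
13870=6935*2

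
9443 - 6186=3257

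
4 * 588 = 2352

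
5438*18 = 97884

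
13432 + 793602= 807034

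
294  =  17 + 277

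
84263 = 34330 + 49933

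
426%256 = 170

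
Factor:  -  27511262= -2^1  *47^1 * 292673^1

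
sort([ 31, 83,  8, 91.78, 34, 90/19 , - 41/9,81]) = [ - 41/9,90/19,8,31, 34,81, 83,91.78 ]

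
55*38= 2090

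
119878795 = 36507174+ 83371621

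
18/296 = 9/148=0.06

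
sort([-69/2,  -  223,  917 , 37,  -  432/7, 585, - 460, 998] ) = [  -  460, - 223,  -  432/7, - 69/2 , 37,585, 917 , 998]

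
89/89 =1=1.00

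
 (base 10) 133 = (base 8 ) 205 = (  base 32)45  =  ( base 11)111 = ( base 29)4H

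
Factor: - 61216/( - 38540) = 2^3*5^ ( - 1 )*41^( - 1 )*47^( - 1) * 1913^1 = 15304/9635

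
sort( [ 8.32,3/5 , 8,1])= [3/5,1,  8,8.32] 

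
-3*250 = -750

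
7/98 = 1/14 =0.07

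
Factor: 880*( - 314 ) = - 276320   =  - 2^5*5^1 * 11^1 * 157^1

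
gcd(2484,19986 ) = 6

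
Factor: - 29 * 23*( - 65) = 5^1 * 13^1*23^1*29^1 =43355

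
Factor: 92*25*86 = 197800 = 2^3*5^2*23^1*43^1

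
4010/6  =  2005/3 = 668.33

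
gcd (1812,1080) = 12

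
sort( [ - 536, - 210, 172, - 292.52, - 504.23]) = [-536, - 504.23, - 292.52,-210,172]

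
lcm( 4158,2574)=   54054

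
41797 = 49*853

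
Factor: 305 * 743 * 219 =49628685  =  3^1*5^1 * 61^1*73^1*743^1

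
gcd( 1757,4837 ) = 7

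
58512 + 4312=62824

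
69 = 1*69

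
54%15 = 9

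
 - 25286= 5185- 30471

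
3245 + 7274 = 10519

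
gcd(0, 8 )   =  8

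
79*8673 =685167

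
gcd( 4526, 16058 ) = 62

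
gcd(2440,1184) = 8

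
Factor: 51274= 2^1*31^1*827^1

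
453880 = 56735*8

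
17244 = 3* 5748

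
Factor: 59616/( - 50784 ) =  - 3^3*23^( - 1) = - 27/23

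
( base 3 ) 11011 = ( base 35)37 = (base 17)6A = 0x70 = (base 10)112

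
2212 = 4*553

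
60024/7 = 8574 + 6/7= 8574.86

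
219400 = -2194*( - 100 )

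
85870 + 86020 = 171890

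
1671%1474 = 197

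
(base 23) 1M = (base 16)2D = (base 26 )1j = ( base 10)45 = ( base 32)1d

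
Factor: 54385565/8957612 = 2^(-2 )*5^1 * 13^1*107^(-1)*20929^( - 1)*836701^1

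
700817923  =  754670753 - 53852830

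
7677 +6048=13725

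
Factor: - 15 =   -  3^1 * 5^1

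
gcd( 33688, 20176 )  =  8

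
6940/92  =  1735/23 = 75.43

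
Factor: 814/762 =407/381 = 3^( - 1)*11^1  *37^1*127^( - 1 )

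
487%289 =198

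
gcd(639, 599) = 1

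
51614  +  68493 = 120107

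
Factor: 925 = 5^2*37^1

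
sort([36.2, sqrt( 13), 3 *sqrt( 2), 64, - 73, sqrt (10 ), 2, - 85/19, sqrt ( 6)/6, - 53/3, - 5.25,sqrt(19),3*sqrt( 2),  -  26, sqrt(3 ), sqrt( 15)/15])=[ - 73, - 26, - 53/3 ,  -  5.25, - 85/19,sqrt( 15)/15,sqrt( 6 ) /6, sqrt (3),  2, sqrt(  10 ), sqrt( 13), 3*sqrt( 2 ),  3 * sqrt( 2),sqrt( 19 ),36.2, 64]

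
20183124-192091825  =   - 171908701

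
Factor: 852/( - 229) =  -  2^2*3^1*71^1*229^( - 1)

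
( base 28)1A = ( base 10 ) 38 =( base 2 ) 100110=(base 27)1B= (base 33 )15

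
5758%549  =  268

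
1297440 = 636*2040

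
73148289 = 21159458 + 51988831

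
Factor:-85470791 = - 7^1*12210113^1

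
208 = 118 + 90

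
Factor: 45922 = 2^1*22961^1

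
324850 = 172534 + 152316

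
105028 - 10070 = 94958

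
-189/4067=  - 27/581 = - 0.05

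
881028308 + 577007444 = 1458035752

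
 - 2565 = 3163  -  5728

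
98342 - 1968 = 96374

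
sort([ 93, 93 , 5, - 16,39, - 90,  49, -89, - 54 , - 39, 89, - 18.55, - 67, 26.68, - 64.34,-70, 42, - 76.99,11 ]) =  [ - 90, - 89,- 76.99, - 70,-67, - 64.34, - 54,  -  39,-18.55, - 16,5,11,26.68,39, 42, 49,  89 , 93 , 93 ] 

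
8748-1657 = 7091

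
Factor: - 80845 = -5^1*19^1*23^1*37^1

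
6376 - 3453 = 2923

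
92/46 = 2 = 2.00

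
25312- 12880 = 12432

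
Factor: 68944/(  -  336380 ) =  - 2^2 *5^( -1)*11^( - 2)*31^1 = -  124/605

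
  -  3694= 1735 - 5429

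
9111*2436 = 22194396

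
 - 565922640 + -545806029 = -1111728669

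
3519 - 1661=1858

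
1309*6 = 7854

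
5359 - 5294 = 65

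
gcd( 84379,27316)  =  1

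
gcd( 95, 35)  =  5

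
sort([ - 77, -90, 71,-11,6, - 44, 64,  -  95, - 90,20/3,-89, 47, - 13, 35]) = [-95 , -90, - 90, - 89, - 77, - 44, -13,-11, 6,20/3 , 35,47, 64, 71]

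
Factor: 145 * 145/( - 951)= - 3^( - 1) * 5^2*29^2*317^(-1 ) =- 21025/951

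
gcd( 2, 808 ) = 2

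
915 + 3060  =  3975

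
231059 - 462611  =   - 231552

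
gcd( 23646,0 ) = 23646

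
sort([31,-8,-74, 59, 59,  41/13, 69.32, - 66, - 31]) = [  -  74,-66, - 31,-8, 41/13,31, 59, 59, 69.32]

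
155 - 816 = - 661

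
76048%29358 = 17332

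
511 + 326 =837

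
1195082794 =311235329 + 883847465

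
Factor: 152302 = 2^1*271^1*281^1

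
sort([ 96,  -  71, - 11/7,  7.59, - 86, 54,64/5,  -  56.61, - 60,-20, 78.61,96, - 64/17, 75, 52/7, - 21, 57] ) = [- 86,- 71,-60, - 56.61,-21, - 20, - 64/17,- 11/7,52/7, 7.59, 64/5, 54,57,75,78.61,96,  96]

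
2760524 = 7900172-5139648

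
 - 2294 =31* ( - 74) 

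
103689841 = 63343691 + 40346150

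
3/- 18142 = -3/18142 =- 0.00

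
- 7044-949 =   -  7993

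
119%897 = 119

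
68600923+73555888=142156811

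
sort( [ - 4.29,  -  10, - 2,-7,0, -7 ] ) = [-10 , - 7,-7, - 4.29, - 2,0 ]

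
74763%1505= 1018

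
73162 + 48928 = 122090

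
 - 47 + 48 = 1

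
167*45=7515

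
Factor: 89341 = 7^1 * 12763^1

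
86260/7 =86260/7 = 12322.86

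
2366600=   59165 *40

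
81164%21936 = 15356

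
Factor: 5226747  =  3^1*1742249^1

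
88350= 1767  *50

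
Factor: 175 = 5^2*7^1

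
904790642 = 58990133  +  845800509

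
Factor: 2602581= 3^1 * 17^1*51031^1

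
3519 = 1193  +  2326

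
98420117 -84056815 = 14363302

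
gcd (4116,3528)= 588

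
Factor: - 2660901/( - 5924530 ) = 2^ ( - 1)*3^1*5^( - 1 )*592453^( - 1)*886967^1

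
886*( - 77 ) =  -  68222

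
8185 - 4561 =3624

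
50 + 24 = 74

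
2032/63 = 32 + 16/63= 32.25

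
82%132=82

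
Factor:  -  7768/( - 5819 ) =2^3*11^(-1)*23^ ( - 2)*971^1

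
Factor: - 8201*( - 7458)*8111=2^1*3^1*11^1*59^1*113^1*139^1*8111^1=496093563438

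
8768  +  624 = 9392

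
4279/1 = 4279 =4279.00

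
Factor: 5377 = 19^1*283^1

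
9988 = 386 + 9602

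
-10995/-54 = 203 + 11/18 = 203.61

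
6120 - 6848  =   - 728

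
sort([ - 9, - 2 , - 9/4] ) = [ - 9, - 9/4, - 2] 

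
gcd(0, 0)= 0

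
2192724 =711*3084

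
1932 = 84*23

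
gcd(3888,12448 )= 16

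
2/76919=2/76919 = 0.00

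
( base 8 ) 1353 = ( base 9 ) 1020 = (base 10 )747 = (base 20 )1h7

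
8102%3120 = 1862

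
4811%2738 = 2073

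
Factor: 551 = 19^1*29^1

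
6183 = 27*229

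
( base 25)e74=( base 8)21341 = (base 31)991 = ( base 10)8929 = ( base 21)k54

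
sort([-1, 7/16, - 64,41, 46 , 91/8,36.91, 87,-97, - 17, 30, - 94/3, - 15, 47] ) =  [ - 97, - 64, - 94/3, - 17,-15, - 1,7/16,91/8,30, 36.91, 41, 46, 47, 87] 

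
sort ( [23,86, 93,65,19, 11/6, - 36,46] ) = [ - 36, 11/6 , 19,23,46,  65,86,93]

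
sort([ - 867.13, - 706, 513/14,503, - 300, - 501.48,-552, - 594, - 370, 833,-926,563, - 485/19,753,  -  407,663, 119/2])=[ -926, - 867.13, - 706, - 594, - 552, - 501.48, - 407,-370, - 300, - 485/19,513/14 , 119/2,503, 563, 663,753,833]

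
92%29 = 5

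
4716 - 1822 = 2894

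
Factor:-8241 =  - 3^1*41^1 * 67^1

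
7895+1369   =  9264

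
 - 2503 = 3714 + -6217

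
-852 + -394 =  - 1246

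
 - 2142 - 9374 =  - 11516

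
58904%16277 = 10073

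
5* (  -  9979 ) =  - 49895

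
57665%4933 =3402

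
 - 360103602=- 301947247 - 58156355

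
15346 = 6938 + 8408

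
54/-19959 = -18/6653 = -0.00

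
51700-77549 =  -  25849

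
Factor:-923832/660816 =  -2^ ( - 1 ) * 3^1*7^1*47^1*353^(  -  1)=- 987/706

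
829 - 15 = 814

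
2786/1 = 2786 = 2786.00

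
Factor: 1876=2^2 * 7^1*67^1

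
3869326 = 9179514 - 5310188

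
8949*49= 438501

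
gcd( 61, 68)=1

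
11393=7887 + 3506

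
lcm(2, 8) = 8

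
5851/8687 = 5851/8687 = 0.67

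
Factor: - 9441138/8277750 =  - 3^( - 1)*5^( -3)*7^1 *13^(-1) *19^1*283^( - 1 )*11831^1 = - 1573523/1379625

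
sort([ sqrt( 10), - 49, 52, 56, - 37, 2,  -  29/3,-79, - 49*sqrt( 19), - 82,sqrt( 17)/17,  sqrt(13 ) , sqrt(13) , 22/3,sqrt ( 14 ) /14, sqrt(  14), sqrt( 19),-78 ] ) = [ - 49*sqrt(19 ), - 82, - 79, - 78, - 49,-37, - 29/3 , sqrt( 17 )/17, sqrt(14 ) /14, 2 , sqrt(10), sqrt( 13 ), sqrt( 13 ),sqrt( 14), sqrt( 19 ),  22/3,  52, 56]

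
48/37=1 + 11/37 = 1.30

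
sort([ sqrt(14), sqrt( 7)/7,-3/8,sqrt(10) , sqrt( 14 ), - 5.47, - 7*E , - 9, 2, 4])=[-7*E, -9,- 5.47, - 3/8,sqrt(7)/7, 2,  sqrt(10),sqrt( 14), sqrt( 14),4] 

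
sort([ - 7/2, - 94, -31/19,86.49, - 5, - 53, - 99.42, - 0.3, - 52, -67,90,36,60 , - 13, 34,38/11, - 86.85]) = [ - 99.42, - 94, - 86.85, - 67, - 53, - 52, - 13,-5,-7/2, - 31/19, - 0.3,38/11, 34,  36,60,86.49,90 ] 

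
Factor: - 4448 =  - 2^5*139^1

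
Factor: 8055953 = 263^1*30631^1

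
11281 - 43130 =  - 31849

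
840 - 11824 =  - 10984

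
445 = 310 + 135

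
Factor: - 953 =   -  953^1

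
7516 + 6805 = 14321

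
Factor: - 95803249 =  - 37^1*47^1*89^1*619^1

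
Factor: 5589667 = 19^1 * 23^1*12791^1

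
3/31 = 3/31 = 0.10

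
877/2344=877/2344 = 0.37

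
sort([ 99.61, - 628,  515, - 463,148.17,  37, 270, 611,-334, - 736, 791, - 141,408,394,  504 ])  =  [ - 736, - 628, -463, - 334,  -  141, 37, 99.61, 148.17,  270, 394,  408,504, 515, 611, 791]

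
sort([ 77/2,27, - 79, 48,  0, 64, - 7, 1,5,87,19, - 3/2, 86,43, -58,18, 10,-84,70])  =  [ - 84, - 79, - 58, - 7,-3/2, 0, 1, 5,10,18,19 , 27, 77/2, 43,48, 64, 70,86,87 ] 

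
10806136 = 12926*836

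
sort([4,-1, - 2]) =[ - 2, - 1, 4 ] 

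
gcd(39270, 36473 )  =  1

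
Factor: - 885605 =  - 5^1 * 7^1*25303^1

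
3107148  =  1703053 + 1404095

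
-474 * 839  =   - 397686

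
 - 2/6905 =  - 2/6905 = - 0.00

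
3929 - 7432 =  - 3503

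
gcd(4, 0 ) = 4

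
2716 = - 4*( - 679) 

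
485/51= 485/51 =9.51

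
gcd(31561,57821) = 1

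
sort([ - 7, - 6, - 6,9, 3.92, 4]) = [ - 7, - 6,  -  6, 3.92, 4,  9]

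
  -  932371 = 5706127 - 6638498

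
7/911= 7/911 = 0.01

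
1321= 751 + 570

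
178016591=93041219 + 84975372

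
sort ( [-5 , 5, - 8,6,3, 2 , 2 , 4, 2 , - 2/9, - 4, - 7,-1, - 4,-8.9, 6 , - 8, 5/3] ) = [ -8.9, - 8, - 8 ,-7, - 5,  -  4 , - 4,  -  1,- 2/9, 5/3, 2 , 2,  2,3, 4,5,6, 6] 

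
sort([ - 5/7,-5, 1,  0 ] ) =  [  -  5, - 5/7, 0, 1]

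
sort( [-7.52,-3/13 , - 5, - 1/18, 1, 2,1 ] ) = [-7.52, - 5,-3/13  ,  -  1/18, 1, 1, 2]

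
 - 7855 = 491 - 8346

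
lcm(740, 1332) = 6660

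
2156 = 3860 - 1704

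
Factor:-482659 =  -482659^1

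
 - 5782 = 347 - 6129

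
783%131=128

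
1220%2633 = 1220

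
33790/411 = 82 + 88/411 = 82.21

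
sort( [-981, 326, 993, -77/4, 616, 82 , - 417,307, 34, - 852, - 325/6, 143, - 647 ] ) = [ - 981, - 852,  -  647, - 417, - 325/6, - 77/4, 34,82, 143,  307, 326,616,993 ]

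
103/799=103/799 = 0.13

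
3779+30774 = 34553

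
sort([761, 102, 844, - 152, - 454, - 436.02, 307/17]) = [ - 454, - 436.02,- 152, 307/17,102, 761,844]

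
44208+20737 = 64945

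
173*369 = 63837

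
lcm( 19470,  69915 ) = 1538130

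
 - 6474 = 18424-24898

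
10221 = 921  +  9300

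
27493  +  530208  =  557701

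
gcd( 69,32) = 1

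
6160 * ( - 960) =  - 5913600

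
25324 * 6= 151944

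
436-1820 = -1384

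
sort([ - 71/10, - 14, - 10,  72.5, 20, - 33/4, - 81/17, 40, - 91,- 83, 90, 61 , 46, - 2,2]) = [ - 91, - 83, - 14, - 10,  -  33/4, - 71/10, - 81/17, - 2,2, 20, 40, 46, 61, 72.5,90] 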